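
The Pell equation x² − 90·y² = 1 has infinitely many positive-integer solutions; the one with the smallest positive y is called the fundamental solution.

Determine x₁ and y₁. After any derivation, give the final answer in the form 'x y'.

19 2

√90 → a₀=9, period (2,18); ℓ=2 even so k=1
a_0=9:  p_0=9·1+0=9,  q_0=9·0+1=1
a_1=2:  p_1=2·9+1=19,  q_1=2·1+0=2
→ (19, 2).  Check: 19²=361, 90·2²=360, difference 1.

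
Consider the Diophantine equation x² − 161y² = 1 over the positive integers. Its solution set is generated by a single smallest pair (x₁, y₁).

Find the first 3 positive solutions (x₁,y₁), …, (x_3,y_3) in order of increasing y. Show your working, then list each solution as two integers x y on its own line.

√161 = [12; 1,2,4,1,2,1,4,2,1,24, …], period ℓ=10 (even) → k=9
i=0: a=12 ⇒ p=12, q=1
…
i=2: a=2 ⇒ p=38, q=3
i=3: a=4 ⇒ p=165, q=13
i=4: a=1 ⇒ p=203, q=16
…
i=6: a=1 ⇒ p=774, q=61
i=7: a=4 ⇒ p=3667, q=289
i=8: a=2 ⇒ p=8108, q=639
i=9: a=1 ⇒ p=11775, q=928
→ (11775, 928).  Check: 11775²=138650625, 161·928²=138650624, difference 1.
k=2:  x_2 = 11775·11775+161·928·928 = 277301249,  y_2 = 11775·928+928·11775 = 21854400
k=3:  x_3 = 11775·277301249+161·928·21854400 = 6530444402175,  y_3 = 11775·21854400+928·277301249 = 514671119072

11775 928
277301249 21854400
6530444402175 514671119072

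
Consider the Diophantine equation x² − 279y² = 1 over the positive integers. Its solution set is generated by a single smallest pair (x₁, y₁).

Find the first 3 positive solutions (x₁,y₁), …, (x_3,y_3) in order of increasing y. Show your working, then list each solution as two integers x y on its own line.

√279 → a₀=16, period (1,2,2,1,2,2,1,32); ℓ=8 even so k=7
step 0: (16, 1)  from 16·(1,0) + (0,1)
step 1: (17, 1)  from 1·(16,1) + (1,0)
step 2: (50, 3)  from 2·(17,1) + (16,1)
…
step 4: (167, 10)  from 1·(117,7) + (50,3)
step 5: (451, 27)  from 2·(167,10) + (117,7)
step 6: (1069, 64)  from 2·(451,27) + (167,10)
step 7: (1520, 91)  from 1·(1069,64) + (451,27)
fundamental: x₁=1520, y₁=91  (since 2310400 − 279·8281 = 1)
(1520+91√279)^2 = 4620799 + 276640√279
(1520+91√279)^3 = 14047227440 + 840985509√279

1520 91
4620799 276640
14047227440 840985509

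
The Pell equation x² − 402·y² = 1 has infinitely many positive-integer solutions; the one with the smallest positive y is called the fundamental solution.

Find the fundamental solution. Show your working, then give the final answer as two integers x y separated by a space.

401 20

d=402: √d = [20; 20,40] (ℓ=2, even), read p_1/q_1
i=0: a=20 ⇒ p=20, q=1
i=1: a=20 ⇒ p=401, q=20
→ (401, 20).  Check: 401²=160801, 402·20²=160800, difference 1.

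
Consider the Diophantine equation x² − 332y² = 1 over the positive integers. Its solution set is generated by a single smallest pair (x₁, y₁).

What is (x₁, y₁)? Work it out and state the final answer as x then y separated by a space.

13447 738

√332 = [18; 4,1,1,8,1,1,4,36, …], period ℓ=8 (even) → k=7
k=0  a_k=18  p_k/q_k = 18/1
k=1  a_k=4  p_k/q_k = 73/4
k=2  a_k=1  p_k/q_k = 91/5
…
k=4  a_k=8  p_k/q_k = 1403/77
…
k=6  a_k=1  p_k/q_k = 2970/163
k=7  a_k=4  p_k/q_k = 13447/738
→ (13447, 738).  Check: 13447²=180821809, 332·738²=180821808, difference 1.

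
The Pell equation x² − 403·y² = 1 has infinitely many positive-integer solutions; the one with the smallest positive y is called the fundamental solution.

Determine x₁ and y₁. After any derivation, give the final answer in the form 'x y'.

669878 33369

√403 = [20; 13,2,1,3,1,3,1,2,13,40, …], period ℓ=10 (even) → k=9
step 0: (20, 1)  from 20·(1,0) + (0,1)
…
step 8: (50147, 2498)  from 2·(17967,895) + (14213,708)
step 9: (669878, 33369)  from 13·(50147,2498) + (17967,895)
fundamental: x₁=669878, y₁=33369  (since 448736534884 − 403·1113490161 = 1)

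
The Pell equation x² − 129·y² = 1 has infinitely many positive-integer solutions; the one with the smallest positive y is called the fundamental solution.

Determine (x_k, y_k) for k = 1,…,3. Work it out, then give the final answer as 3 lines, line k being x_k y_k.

16855 1484
568182049 50025640
19153416854935 1686364322916

[11; 2,1,3,1,6,1,3,1,2,22] for √129; ℓ=10 ⇒ convergent index 9
a_0=11:  p_0=11·1+0=11,  q_0=11·0+1=1
a_1=2:  p_1=2·11+1=23,  q_1=2·1+0=2
…
a_3=3:  p_3=3·34+23=125,  q_3=3·3+2=11
a_4=1:  p_4=1·125+34=159,  q_4=1·11+3=14
a_5=6:  p_5=6·159+125=1079,  q_5=6·14+11=95
…
a_8=1:  p_8=1·4793+1238=6031,  q_8=1·422+109=531
a_9=2:  p_9=2·6031+4793=16855,  q_9=2·531+422=1484
(x₁, y₁) = (16855, 1484);  16855² − 129·1484² = 1 ✓
k=2:  x_2 = 16855·16855+129·1484·1484 = 568182049,  y_2 = 16855·1484+1484·16855 = 50025640
k=3:  x_3 = 16855·568182049+129·1484·50025640 = 19153416854935,  y_3 = 16855·50025640+1484·568182049 = 1686364322916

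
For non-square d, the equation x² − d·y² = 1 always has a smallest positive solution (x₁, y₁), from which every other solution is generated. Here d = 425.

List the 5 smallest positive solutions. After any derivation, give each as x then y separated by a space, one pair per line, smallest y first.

√425 = [20; 1,1,1,1,1,1,40, …], period ℓ=7 (odd) → k=13
k=0  a_k=20  p_k/q_k = 20/1
k=1  a_k=1  p_k/q_k = 21/1
k=2  a_k=1  p_k/q_k = 41/2
…
k=7  a_k=40  p_k/q_k = 10885/528
…
k=9  a_k=1  p_k/q_k = 22038/1069
…
k=11  a_k=1  p_k/q_k = 55229/2679
k=12  a_k=1  p_k/q_k = 88420/4289
k=13  a_k=1  p_k/q_k = 143649/6968
fundamental: x₁=143649, y₁=6968  (since 20635035201 − 425·48553024 = 1)
k=2:  x_2 = 143649·143649+425·6968·6968 = 41270070401,  y_2 = 143649·6968+6968·143649 = 2001892464
k=3:  x_3 = 143649·41270070401+425·6968·2001892464 = 11856808685922849,  y_3 = 143649·2001892464+6968·41270070401 = 575139701115304
k=4:  x_4 = 143649·11856808685922849+425·6968·575139701115304 = 3406437421806992601601,  y_4 = 143649·575139701115304+6968·11856808685922849 = 165236485849022716128
k=5:  x_5 = 143649·3406437421806992601601+425·6968·165236485849022716128 = 978662658398448551768841249,  y_5 = 143649·165236485849022716128+6968·3406437421806992601601 = 47472111910877388597026840

143649 6968
41270070401 2001892464
11856808685922849 575139701115304
3406437421806992601601 165236485849022716128
978662658398448551768841249 47472111910877388597026840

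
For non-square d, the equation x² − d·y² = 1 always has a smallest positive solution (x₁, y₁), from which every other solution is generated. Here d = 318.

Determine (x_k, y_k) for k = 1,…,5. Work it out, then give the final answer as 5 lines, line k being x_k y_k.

√318 = [17; 1,4,1,34, …], period ℓ=4 (even) → k=3
step 0: (17, 1)  from 17·(1,0) + (0,1)
step 1: (18, 1)  from 1·(17,1) + (1,0)
step 2: (89, 5)  from 4·(18,1) + (17,1)
step 3: (107, 6)  from 1·(89,5) + (18,1)
→ (107, 6).  Check: 107²=11449, 318·6²=11448, difference 1.
(107+6√318)^2 = 22897 + 1284√318
(107+6√318)^3 = 4899851 + 274770√318
(107+6√318)^4 = 1048545217 + 58799496√318
(107+6√318)^5 = 224383776587 + 12582817374√318

107 6
22897 1284
4899851 274770
1048545217 58799496
224383776587 12582817374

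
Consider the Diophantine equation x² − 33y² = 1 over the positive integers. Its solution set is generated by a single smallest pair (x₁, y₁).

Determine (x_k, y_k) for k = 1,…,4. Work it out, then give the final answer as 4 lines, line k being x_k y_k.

√33 = [5; 1,2,1,10, …], period ℓ=4 (even) → k=3
step 0: (5, 1)  from 5·(1,0) + (0,1)
step 1: (6, 1)  from 1·(5,1) + (1,0)
step 2: (17, 3)  from 2·(6,1) + (5,1)
step 3: (23, 4)  from 1·(17,3) + (6,1)
(x₁, y₁) = (23, 4);  23² − 33·4² = 1 ✓
(x_2, y_2) = (23·23 + 33·4·4, 23·4 + 4·23) = (1057, 184)
(x_3, y_3) = (23·1057 + 33·4·184, 23·184 + 4·1057) = (48599, 8460)
(x_4, y_4) = (23·48599 + 33·4·8460, 23·8460 + 4·48599) = (2234497, 388976)

23 4
1057 184
48599 8460
2234497 388976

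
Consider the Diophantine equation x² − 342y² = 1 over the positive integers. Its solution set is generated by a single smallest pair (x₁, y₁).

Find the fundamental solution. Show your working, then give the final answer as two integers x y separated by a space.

37 2

[18; 2,36] for √342; ℓ=2 ⇒ convergent index 1
k=0  a_k=18  p_k/q_k = 18/1
k=1  a_k=2  p_k/q_k = 37/2
→ (37, 2).  Check: 37²=1369, 342·2²=1368, difference 1.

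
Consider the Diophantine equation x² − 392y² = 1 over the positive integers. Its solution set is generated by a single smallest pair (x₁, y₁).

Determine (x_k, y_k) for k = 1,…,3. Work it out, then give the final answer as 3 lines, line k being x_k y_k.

99 5
19601 990
3880899 196015

√392 → a₀=19, period (1,3,1,38); ℓ=4 even so k=3
step 0: (19, 1)  from 19·(1,0) + (0,1)
step 1: (20, 1)  from 1·(19,1) + (1,0)
step 2: (79, 4)  from 3·(20,1) + (19,1)
step 3: (99, 5)  from 1·(79,4) + (20,1)
fundamental: x₁=99, y₁=5  (since 9801 − 392·25 = 1)
(99+5√392)^2 = 19601 + 990√392
(99+5√392)^3 = 3880899 + 196015√392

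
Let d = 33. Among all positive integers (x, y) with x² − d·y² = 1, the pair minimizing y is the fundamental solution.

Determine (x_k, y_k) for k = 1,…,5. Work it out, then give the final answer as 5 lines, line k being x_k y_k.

d=33: √d = [5; 1,2,1,10] (ℓ=4, even), read p_3/q_3
i=0: a=5 ⇒ p=5, q=1
…
i=2: a=2 ⇒ p=17, q=3
i=3: a=1 ⇒ p=23, q=4
→ (23, 4).  Check: 23²=529, 33·4²=528, difference 1.
(23+4√33)^2 = 1057 + 184√33
(23+4√33)^3 = 48599 + 8460√33
(23+4√33)^4 = 2234497 + 388976√33
(23+4√33)^5 = 102738263 + 17884436√33

23 4
1057 184
48599 8460
2234497 388976
102738263 17884436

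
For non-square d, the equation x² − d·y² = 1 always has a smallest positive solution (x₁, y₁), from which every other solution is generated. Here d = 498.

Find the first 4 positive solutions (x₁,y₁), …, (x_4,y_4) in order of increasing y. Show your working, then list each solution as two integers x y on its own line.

179777 8056
64639539457 2896567024
23241404969742401 1041472259739240
8356540122426119709697 374465516875386131936

d=498: √d = [22; 3,6,22,6,3,44] (ℓ=6, even), read p_5/q_5
i=0: a=22 ⇒ p=22, q=1
i=1: a=3 ⇒ p=67, q=3
i=2: a=6 ⇒ p=424, q=19
i=3: a=22 ⇒ p=9395, q=421
i=4: a=6 ⇒ p=56794, q=2545
i=5: a=3 ⇒ p=179777, q=8056
(x₁, y₁) = (179777, 8056);  179777² − 498·8056² = 1 ✓
n=2: (179777,8056)∘(179777,8056) = (179777·179777+498·8056·8056, 179777·8056+8056·179777) = (64639539457,2896567024)
n=3: (64639539457,2896567024)∘(179777,8056) = (179777·64639539457+498·8056·2896567024, 179777·2896567024+8056·64639539457) = (23241404969742401,1041472259739240)
n=4: (23241404969742401,1041472259739240)∘(179777,8056) = (179777·23241404969742401+498·8056·1041472259739240, 179777·1041472259739240+8056·23241404969742401) = (8356540122426119709697,374465516875386131936)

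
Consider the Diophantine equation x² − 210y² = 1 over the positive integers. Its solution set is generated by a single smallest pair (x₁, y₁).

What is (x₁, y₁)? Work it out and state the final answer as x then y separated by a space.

29 2

d=210: √d = [14; 2,28] (ℓ=2, even), read p_1/q_1
i=0: a=14 ⇒ p=14, q=1
i=1: a=2 ⇒ p=29, q=2
fundamental: x₁=29, y₁=2  (since 841 − 210·4 = 1)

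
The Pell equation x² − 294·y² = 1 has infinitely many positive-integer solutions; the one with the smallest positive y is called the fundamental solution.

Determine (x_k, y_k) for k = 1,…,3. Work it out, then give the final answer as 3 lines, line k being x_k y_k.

√294 → a₀=17, period (6,1,4,1,6,34); ℓ=6 even so k=5
step 0: (17, 1)  from 17·(1,0) + (0,1)
step 1: (103, 6)  from 6·(17,1) + (1,0)
step 2: (120, 7)  from 1·(103,6) + (17,1)
…
step 4: (703, 41)  from 1·(583,34) + (120,7)
step 5: (4801, 280)  from 6·(703,41) + (583,34)
(x₁, y₁) = (4801, 280);  4801² − 294·280² = 1 ✓
n=2: (4801,280)∘(4801,280) = (4801·4801+294·280·280, 4801·280+280·4801) = (46099201,2688560)
n=3: (46099201,2688560)∘(4801,280) = (4801·46099201+294·280·2688560, 4801·2688560+280·46099201) = (442644523201,25815552840)

4801 280
46099201 2688560
442644523201 25815552840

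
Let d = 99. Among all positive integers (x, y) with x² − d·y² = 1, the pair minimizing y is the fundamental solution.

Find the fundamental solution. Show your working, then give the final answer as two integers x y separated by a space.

10 1

√99 → a₀=9, period (1,18); ℓ=2 even so k=1
i=0: a=9 ⇒ p=9, q=1
i=1: a=1 ⇒ p=10, q=1
(x₁, y₁) = (10, 1);  10² − 99·1² = 1 ✓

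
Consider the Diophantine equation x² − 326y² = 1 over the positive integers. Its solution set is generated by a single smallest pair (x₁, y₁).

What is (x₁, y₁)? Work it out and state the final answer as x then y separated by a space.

√326 = [18; 18,36, …], period ℓ=2 (even) → k=1
k=0  a_k=18  p_k/q_k = 18/1
k=1  a_k=18  p_k/q_k = 325/18
→ (325, 18).  Check: 325²=105625, 326·18²=105624, difference 1.

325 18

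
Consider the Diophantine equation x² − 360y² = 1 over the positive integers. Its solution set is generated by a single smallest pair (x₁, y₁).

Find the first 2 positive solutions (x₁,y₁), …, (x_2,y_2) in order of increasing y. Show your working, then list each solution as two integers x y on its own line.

19 1
721 38

[18; 1,36] for √360; ℓ=2 ⇒ convergent index 1
k=0  a_k=18  p_k/q_k = 18/1
k=1  a_k=1  p_k/q_k = 19/1
→ (19, 1).  Check: 19²=361, 360·1²=360, difference 1.
k=2:  x_2 = 19·19+360·1·1 = 721,  y_2 = 19·1+1·19 = 38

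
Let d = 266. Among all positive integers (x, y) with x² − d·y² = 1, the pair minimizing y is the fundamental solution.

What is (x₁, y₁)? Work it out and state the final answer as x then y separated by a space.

685 42

d=266: √d = [16; 3,4,3,32] (ℓ=4, even), read p_3/q_3
step 0: (16, 1)  from 16·(1,0) + (0,1)
…
step 2: (212, 13)  from 4·(49,3) + (16,1)
step 3: (685, 42)  from 3·(212,13) + (49,3)
→ (685, 42).  Check: 685²=469225, 266·42²=469224, difference 1.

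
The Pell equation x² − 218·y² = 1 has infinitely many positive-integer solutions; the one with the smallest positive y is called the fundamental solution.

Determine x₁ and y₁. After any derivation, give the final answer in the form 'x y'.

√218 → a₀=14, period (1,3,3,1,28); ℓ=5 odd so k=9
a_0=14:  p_0=14·1+0=14,  q_0=14·0+1=1
a_1=1:  p_1=1·14+1=15,  q_1=1·1+0=1
a_2=3:  p_2=3·15+14=59,  q_2=3·1+1=4
a_3=3:  p_3=3·59+15=192,  q_3=3·4+1=13
a_4=1:  p_4=1·192+59=251,  q_4=1·13+4=17
a_5=28:  p_5=28·251+192=7220,  q_5=28·17+13=489
a_6=1:  p_6=1·7220+251=7471,  q_6=1·489+17=506
a_7=3:  p_7=3·7471+7220=29633,  q_7=3·506+489=2007
a_8=3:  p_8=3·29633+7471=96370,  q_8=3·2007+506=6527
a_9=1:  p_9=1·96370+29633=126003,  q_9=1·6527+2007=8534
fundamental: x₁=126003, y₁=8534  (since 15876756009 − 218·72829156 = 1)

126003 8534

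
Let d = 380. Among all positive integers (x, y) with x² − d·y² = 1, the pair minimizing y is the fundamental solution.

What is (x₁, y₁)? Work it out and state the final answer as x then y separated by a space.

d=380: √d = [19; 2,38] (ℓ=2, even), read p_1/q_1
a_0=19:  p_0=19·1+0=19,  q_0=19·0+1=1
a_1=2:  p_1=2·19+1=39,  q_1=2·1+0=2
→ (39, 2).  Check: 39²=1521, 380·2²=1520, difference 1.

39 2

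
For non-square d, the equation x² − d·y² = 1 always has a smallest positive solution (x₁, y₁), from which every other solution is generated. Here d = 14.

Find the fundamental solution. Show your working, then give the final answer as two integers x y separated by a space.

15 4

d=14: √d = [3; 1,2,1,6] (ℓ=4, even), read p_3/q_3
i=0: a=3 ⇒ p=3, q=1
i=1: a=1 ⇒ p=4, q=1
i=2: a=2 ⇒ p=11, q=3
i=3: a=1 ⇒ p=15, q=4
fundamental: x₁=15, y₁=4  (since 225 − 14·16 = 1)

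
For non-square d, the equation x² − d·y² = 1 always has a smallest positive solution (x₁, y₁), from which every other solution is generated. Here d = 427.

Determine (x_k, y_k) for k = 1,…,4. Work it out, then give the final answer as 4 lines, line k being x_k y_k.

62 3
7687 372
953126 46125
118179937 5719128

[20; 1,1,1,40] for √427; ℓ=4 ⇒ convergent index 3
a_0=20:  p_0=20·1+0=20,  q_0=20·0+1=1
a_1=1:  p_1=1·20+1=21,  q_1=1·1+0=1
a_2=1:  p_2=1·21+20=41,  q_2=1·1+1=2
a_3=1:  p_3=1·41+21=62,  q_3=1·2+1=3
fundamental: x₁=62, y₁=3  (since 3844 − 427·9 = 1)
n=2: (62,3)∘(62,3) = (62·62+427·3·3, 62·3+3·62) = (7687,372)
n=3: (7687,372)∘(62,3) = (62·7687+427·3·372, 62·372+3·7687) = (953126,46125)
n=4: (953126,46125)∘(62,3) = (62·953126+427·3·46125, 62·46125+3·953126) = (118179937,5719128)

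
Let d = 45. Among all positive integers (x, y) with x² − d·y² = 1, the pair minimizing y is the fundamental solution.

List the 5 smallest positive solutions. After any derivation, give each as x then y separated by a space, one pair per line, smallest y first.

161 24
51841 7728
16692641 2488392
5374978561 801254496
1730726404001 258001459320

√45 = [6; 1,2,2,2,1,12, …], period ℓ=6 (even) → k=5
a_0=6:  p_0=6·1+0=6,  q_0=6·0+1=1
a_1=1:  p_1=1·6+1=7,  q_1=1·1+0=1
a_2=2:  p_2=2·7+6=20,  q_2=2·1+1=3
a_3=2:  p_3=2·20+7=47,  q_3=2·3+1=7
a_4=2:  p_4=2·47+20=114,  q_4=2·7+3=17
a_5=1:  p_5=1·114+47=161,  q_5=1·17+7=24
fundamental: x₁=161, y₁=24  (since 25921 − 45·576 = 1)
n=2: (161,24)∘(161,24) = (161·161+45·24·24, 161·24+24·161) = (51841,7728)
n=3: (51841,7728)∘(161,24) = (161·51841+45·24·7728, 161·7728+24·51841) = (16692641,2488392)
n=4: (16692641,2488392)∘(161,24) = (161·16692641+45·24·2488392, 161·2488392+24·16692641) = (5374978561,801254496)
n=5: (5374978561,801254496)∘(161,24) = (161·5374978561+45·24·801254496, 161·801254496+24·5374978561) = (1730726404001,258001459320)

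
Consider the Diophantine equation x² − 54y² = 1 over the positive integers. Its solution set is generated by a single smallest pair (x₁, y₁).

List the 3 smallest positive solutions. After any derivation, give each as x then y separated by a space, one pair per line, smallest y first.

485 66
470449 64020
456335045 62099334

√54 → a₀=7, period (2,1,6,1,2,14); ℓ=6 even so k=5
i=0: a=7 ⇒ p=7, q=1
i=1: a=2 ⇒ p=15, q=2
i=2: a=1 ⇒ p=22, q=3
i=3: a=6 ⇒ p=147, q=20
i=4: a=1 ⇒ p=169, q=23
i=5: a=2 ⇒ p=485, q=66
(x₁, y₁) = (485, 66);  485² − 54·66² = 1 ✓
k=2:  x_2 = 485·485+54·66·66 = 470449,  y_2 = 485·66+66·485 = 64020
k=3:  x_3 = 485·470449+54·66·64020 = 456335045,  y_3 = 485·64020+66·470449 = 62099334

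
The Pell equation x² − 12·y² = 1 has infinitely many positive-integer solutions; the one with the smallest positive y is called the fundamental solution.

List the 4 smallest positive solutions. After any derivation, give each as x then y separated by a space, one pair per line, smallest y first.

7 2
97 28
1351 390
18817 5432

√12 = [3; 2,6, …], period ℓ=2 (even) → k=1
a_0=3:  p_0=3·1+0=3,  q_0=3·0+1=1
a_1=2:  p_1=2·3+1=7,  q_1=2·1+0=2
(x₁, y₁) = (7, 2);  7² − 12·2² = 1 ✓
(7+2√12)^2 = 97 + 28√12
(7+2√12)^3 = 1351 + 390√12
(7+2√12)^4 = 18817 + 5432√12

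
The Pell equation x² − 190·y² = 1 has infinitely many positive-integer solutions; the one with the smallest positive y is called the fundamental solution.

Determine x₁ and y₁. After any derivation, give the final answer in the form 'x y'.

52021 3774

√190 → a₀=13, period (1,3,1,1,1,…,3,1,26); ℓ=14 even so k=13
step 0: (13, 1)  from 13·(1,0) + (0,1)
…
step 3: (69, 5)  from 1·(55,4) + (14,1)
…
step 5: (193, 14)  from 1·(124,9) + (69,5)
…
step 7: (1213, 88)  from 2·(510,37) + (193,14)
step 8: (2936, 213)  from 2·(1213,88) + (510,37)
…
step 11: (11234, 815)  from 1·(7085,514) + (4149,301)
step 12: (40787, 2959)  from 3·(11234,815) + (7085,514)
step 13: (52021, 3774)  from 1·(40787,2959) + (11234,815)
fundamental: x₁=52021, y₁=3774  (since 2706184441 − 190·14243076 = 1)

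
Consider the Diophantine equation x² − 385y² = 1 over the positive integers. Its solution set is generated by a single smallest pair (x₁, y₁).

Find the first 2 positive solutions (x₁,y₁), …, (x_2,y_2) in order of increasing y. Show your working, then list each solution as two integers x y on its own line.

√385 → a₀=19, period (1,1,1,1,1,…,1,1,38); ℓ=16 even so k=15
i=0: a=19 ⇒ p=19, q=1
…
i=4: a=1 ⇒ p=98, q=5
i=5: a=1 ⇒ p=157, q=8
…
i=7: a=1 ⇒ p=726, q=37
…
i=9: a=1 ⇒ p=2747, q=140
i=10: a=3 ⇒ p=10262, q=523
i=11: a=1 ⇒ p=13009, q=663
…
i=14: a=1 ⇒ p=59551, q=3035
i=15: a=1 ⇒ p=95831, q=4884
→ (95831, 4884).  Check: 95831²=9183580561, 385·4884²=9183580560, difference 1.
k=2:  x_2 = 95831·95831+385·4884·4884 = 18367161121,  y_2 = 95831·4884+4884·95831 = 936077208

95831 4884
18367161121 936077208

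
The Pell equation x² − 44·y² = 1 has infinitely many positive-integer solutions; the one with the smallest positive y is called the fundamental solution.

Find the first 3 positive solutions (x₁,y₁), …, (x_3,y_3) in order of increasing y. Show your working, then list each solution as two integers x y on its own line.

199 30
79201 11940
31521799 4752090

[6; 1,1,1,2,1,1,1,12] for √44; ℓ=8 ⇒ convergent index 7
i=0: a=6 ⇒ p=6, q=1
…
i=2: a=1 ⇒ p=13, q=2
i=3: a=1 ⇒ p=20, q=3
i=4: a=2 ⇒ p=53, q=8
i=5: a=1 ⇒ p=73, q=11
i=6: a=1 ⇒ p=126, q=19
i=7: a=1 ⇒ p=199, q=30
fundamental: x₁=199, y₁=30  (since 39601 − 44·900 = 1)
k=2:  x_2 = 199·199+44·30·30 = 79201,  y_2 = 199·30+30·199 = 11940
k=3:  x_3 = 199·79201+44·30·11940 = 31521799,  y_3 = 199·11940+30·79201 = 4752090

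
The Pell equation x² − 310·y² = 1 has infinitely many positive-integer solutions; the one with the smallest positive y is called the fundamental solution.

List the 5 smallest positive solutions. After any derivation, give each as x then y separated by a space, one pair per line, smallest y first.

848719 48204
1440647881921 81823301352
2445410459391369679 138889981000287972
4150932639366927117300481 235757131569084991314384
7045950797499272621676902497999 400183113896225599505705060220

√310 = [17; 1,1,1,1,5,…,1,1,34, …], period ℓ=16 (even) → k=15
step 0: (17, 1)  from 17·(1,0) + (0,1)
step 1: (18, 1)  from 1·(17,1) + (1,0)
step 2: (35, 2)  from 1·(18,1) + (17,1)
…
step 4: (88, 5)  from 1·(53,3) + (35,2)
step 5: (493, 28)  from 5·(88,5) + (53,3)
step 6: (1567, 89)  from 3·(493,28) + (88,5)
step 7: (2060, 117)  from 1·(1567,89) + (493,28)
…
step 9: (7747, 440)  from 1·(5687,323) + (2060,117)
step 10: (28928, 1643)  from 3·(7747,440) + (5687,323)
step 11: (152387, 8655)  from 5·(28928,1643) + (7747,440)
step 12: (181315, 10298)  from 1·(152387,8655) + (28928,1643)
step 13: (333702, 18953)  from 1·(181315,10298) + (152387,8655)
step 14: (515017, 29251)  from 1·(333702,18953) + (181315,10298)
step 15: (848719, 48204)  from 1·(515017,29251) + (333702,18953)
(x₁, y₁) = (848719, 48204);  848719² − 310·48204² = 1 ✓
(x_2, y_2) = (848719·848719 + 310·48204·48204, 848719·48204 + 48204·848719) = (1440647881921, 81823301352)
(x_3, y_3) = (848719·1440647881921 + 310·48204·81823301352, 848719·81823301352 + 48204·1440647881921) = (2445410459391369679, 138889981000287972)
(x_4, y_4) = (848719·2445410459391369679 + 310·48204·138889981000287972, 848719·138889981000287972 + 48204·2445410459391369679) = (4150932639366927117300481, 235757131569084991314384)
(x_5, y_5) = (848719·4150932639366927117300481 + 310·48204·235757131569084991314384, 848719·235757131569084991314384 + 48204·4150932639366927117300481) = (7045950797499272621676902497999, 400183113896225599505705060220)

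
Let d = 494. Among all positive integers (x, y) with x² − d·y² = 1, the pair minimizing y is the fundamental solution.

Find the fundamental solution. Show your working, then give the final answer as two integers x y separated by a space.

[22; 4,2,2,1,2,1,2,2,4,44] for √494; ℓ=10 ⇒ convergent index 9
a_0=22:  p_0=22·1+0=22,  q_0=22·0+1=1
…
a_2=2:  p_2=2·89+22=200,  q_2=2·4+1=9
a_3=2:  p_3=2·200+89=489,  q_3=2·9+4=22
…
a_5=2:  p_5=2·689+489=1867,  q_5=2·31+22=84
a_6=1:  p_6=1·1867+689=2556,  q_6=1·84+31=115
a_7=2:  p_7=2·2556+1867=6979,  q_7=2·115+84=314
a_8=2:  p_8=2·6979+2556=16514,  q_8=2·314+115=743
a_9=4:  p_9=4·16514+6979=73035,  q_9=4·743+314=3286
→ (73035, 3286).  Check: 73035²=5334111225, 494·3286²=5334111224, difference 1.

73035 3286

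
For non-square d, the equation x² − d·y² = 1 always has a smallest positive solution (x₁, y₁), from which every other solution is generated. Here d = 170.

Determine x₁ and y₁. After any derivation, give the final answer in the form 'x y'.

339 26

[13; 26] for √170; ℓ=1 ⇒ convergent index 1
i=0: a=13 ⇒ p=13, q=1
i=1: a=26 ⇒ p=339, q=26
fundamental: x₁=339, y₁=26  (since 114921 − 170·676 = 1)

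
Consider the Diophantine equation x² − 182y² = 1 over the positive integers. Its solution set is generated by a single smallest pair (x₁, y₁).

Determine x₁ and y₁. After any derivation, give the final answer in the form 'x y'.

[13; 2,26] for √182; ℓ=2 ⇒ convergent index 1
a_0=13:  p_0=13·1+0=13,  q_0=13·0+1=1
a_1=2:  p_1=2·13+1=27,  q_1=2·1+0=2
(x₁, y₁) = (27, 2);  27² − 182·2² = 1 ✓

27 2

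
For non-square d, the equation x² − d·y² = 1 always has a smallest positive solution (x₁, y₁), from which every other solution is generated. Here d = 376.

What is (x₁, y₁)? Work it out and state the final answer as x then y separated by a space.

√376 = [19; 2,1,1,3,1,…,1,2,38, …], period ℓ=16 (even) → k=15
a_0=19:  p_0=19·1+0=19,  q_0=19·0+1=1
a_1=2:  p_1=2·19+1=39,  q_1=2·1+0=2
…
a_5=1:  p_5=1·349+97=446,  q_5=1·18+5=23
…
a_7=2:  p_7=2·1241+446=2928,  q_7=2·64+23=151
…
a_9=2:  p_9=2·12953+2928=28834,  q_9=2·668+151=1487
…
a_12=3:  p_12=3·99455+70621=368986,  q_12=3·5129+3642=19029
…
a_14=1:  p_14=1·468441+368986=837427,  q_14=1·24158+19029=43187
a_15=2:  p_15=2·837427+468441=2143295,  q_15=2·43187+24158=110532
(x₁, y₁) = (2143295, 110532);  2143295² − 376·110532² = 1 ✓

2143295 110532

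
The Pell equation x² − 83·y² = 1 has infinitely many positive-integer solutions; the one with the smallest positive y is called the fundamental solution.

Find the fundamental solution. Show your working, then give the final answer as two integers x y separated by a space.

82 9

[9; 9,18] for √83; ℓ=2 ⇒ convergent index 1
i=0: a=9 ⇒ p=9, q=1
i=1: a=9 ⇒ p=82, q=9
→ (82, 9).  Check: 82²=6724, 83·9²=6723, difference 1.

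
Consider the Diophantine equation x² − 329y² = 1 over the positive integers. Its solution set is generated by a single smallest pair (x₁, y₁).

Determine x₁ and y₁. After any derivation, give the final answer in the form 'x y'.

2376415 131016

√329 = [18; 7,4,2,1,1,4,1,1,2,4,7,36, …], period ℓ=12 (even) → k=11
k=0  a_k=18  p_k/q_k = 18/1
k=1  a_k=7  p_k/q_k = 127/7
…
k=4  a_k=1  p_k/q_k = 1705/94
…
k=6  a_k=4  p_k/q_k = 13241/730
k=7  a_k=1  p_k/q_k = 16125/889
k=8  a_k=1  p_k/q_k = 29366/1619
k=9  a_k=2  p_k/q_k = 74857/4127
k=10  a_k=4  p_k/q_k = 328794/18127
k=11  a_k=7  p_k/q_k = 2376415/131016
fundamental: x₁=2376415, y₁=131016  (since 5647348252225 − 329·17165192256 = 1)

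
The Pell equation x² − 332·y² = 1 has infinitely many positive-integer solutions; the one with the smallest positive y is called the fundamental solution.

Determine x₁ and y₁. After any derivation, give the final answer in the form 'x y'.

[18; 4,1,1,8,1,1,4,36] for √332; ℓ=8 ⇒ convergent index 7
a_0=18:  p_0=18·1+0=18,  q_0=18·0+1=1
a_1=4:  p_1=4·18+1=73,  q_1=4·1+0=4
…
a_4=8:  p_4=8·164+91=1403,  q_4=8·9+5=77
…
a_6=1:  p_6=1·1567+1403=2970,  q_6=1·86+77=163
a_7=4:  p_7=4·2970+1567=13447,  q_7=4·163+86=738
fundamental: x₁=13447, y₁=738  (since 180821809 − 332·544644 = 1)

13447 738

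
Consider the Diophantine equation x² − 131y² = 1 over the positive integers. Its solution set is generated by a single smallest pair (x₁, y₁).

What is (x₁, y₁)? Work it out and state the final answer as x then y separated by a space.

10610 927

d=131: √d = [11; 2,4,11,4,2,22] (ℓ=6, even), read p_5/q_5
k=0  a_k=11  p_k/q_k = 11/1
…
k=2  a_k=4  p_k/q_k = 103/9
k=3  a_k=11  p_k/q_k = 1156/101
k=4  a_k=4  p_k/q_k = 4727/413
k=5  a_k=2  p_k/q_k = 10610/927
→ (10610, 927).  Check: 10610²=112572100, 131·927²=112572099, difference 1.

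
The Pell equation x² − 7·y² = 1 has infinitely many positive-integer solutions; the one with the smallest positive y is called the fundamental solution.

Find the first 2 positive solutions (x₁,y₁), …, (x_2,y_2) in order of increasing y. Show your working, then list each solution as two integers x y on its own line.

√7 = [2; 1,1,1,4, …], period ℓ=4 (even) → k=3
i=0: a=2 ⇒ p=2, q=1
…
i=2: a=1 ⇒ p=5, q=2
i=3: a=1 ⇒ p=8, q=3
(x₁, y₁) = (8, 3);  8² − 7·3² = 1 ✓
(x_2, y_2) = (8·8 + 7·3·3, 8·3 + 3·8) = (127, 48)

8 3
127 48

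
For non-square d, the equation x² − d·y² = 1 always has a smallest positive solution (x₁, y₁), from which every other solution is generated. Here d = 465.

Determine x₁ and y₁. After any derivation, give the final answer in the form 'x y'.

15871 736

[21; 1,1,3,2,2,2,3,1,1,42] for √465; ℓ=10 ⇒ convergent index 9
k=0  a_k=21  p_k/q_k = 21/1
…
k=3  a_k=3  p_k/q_k = 151/7
k=4  a_k=2  p_k/q_k = 345/16
…
k=7  a_k=3  p_k/q_k = 6922/321
k=8  a_k=1  p_k/q_k = 8949/415
k=9  a_k=1  p_k/q_k = 15871/736
→ (15871, 736).  Check: 15871²=251888641, 465·736²=251888640, difference 1.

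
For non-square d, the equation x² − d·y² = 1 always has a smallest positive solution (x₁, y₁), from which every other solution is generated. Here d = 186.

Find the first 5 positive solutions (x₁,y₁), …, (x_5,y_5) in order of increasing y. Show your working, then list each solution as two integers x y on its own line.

7501 550
112530001 8251100
1688175067501 123783001650
25326002250120001 1856992582502200
379940684068125187501 27858602598915002750

√186 → a₀=13, period (1,1,1,3,4,3,1,1,1,26); ℓ=10 even so k=9
k=0  a_k=13  p_k/q_k = 13/1
…
k=4  a_k=3  p_k/q_k = 150/11
k=5  a_k=4  p_k/q_k = 641/47
…
k=8  a_k=1  p_k/q_k = 4787/351
k=9  a_k=1  p_k/q_k = 7501/550
(x₁, y₁) = (7501, 550);  7501² − 186·550² = 1 ✓
n=2: (7501,550)∘(7501,550) = (7501·7501+186·550·550, 7501·550+550·7501) = (112530001,8251100)
n=3: (112530001,8251100)∘(7501,550) = (7501·112530001+186·550·8251100, 7501·8251100+550·112530001) = (1688175067501,123783001650)
n=4: (1688175067501,123783001650)∘(7501,550) = (7501·1688175067501+186·550·123783001650, 7501·123783001650+550·1688175067501) = (25326002250120001,1856992582502200)
n=5: (25326002250120001,1856992582502200)∘(7501,550) = (7501·25326002250120001+186·550·1856992582502200, 7501·1856992582502200+550·25326002250120001) = (379940684068125187501,27858602598915002750)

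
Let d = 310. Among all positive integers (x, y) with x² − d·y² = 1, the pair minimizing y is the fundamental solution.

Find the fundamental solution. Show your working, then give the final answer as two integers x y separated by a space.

√310 = [17; 1,1,1,1,5,…,1,1,34, …], period ℓ=16 (even) → k=15
k=0  a_k=17  p_k/q_k = 17/1
…
k=2  a_k=1  p_k/q_k = 35/2
…
k=4  a_k=1  p_k/q_k = 88/5
…
k=6  a_k=3  p_k/q_k = 1567/89
k=7  a_k=1  p_k/q_k = 2060/117
k=8  a_k=2  p_k/q_k = 5687/323
…
k=10  a_k=3  p_k/q_k = 28928/1643
…
k=13  a_k=1  p_k/q_k = 333702/18953
k=14  a_k=1  p_k/q_k = 515017/29251
k=15  a_k=1  p_k/q_k = 848719/48204
→ (848719, 48204).  Check: 848719²=720323940961, 310·48204²=720323940960, difference 1.

848719 48204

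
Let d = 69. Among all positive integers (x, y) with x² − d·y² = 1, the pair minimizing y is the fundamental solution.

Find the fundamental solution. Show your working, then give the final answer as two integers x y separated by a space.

7775 936

√69 = [8; 3,3,1,4,1,3,3,16, …], period ℓ=8 (even) → k=7
step 0: (8, 1)  from 8·(1,0) + (0,1)
step 1: (25, 3)  from 3·(8,1) + (1,0)
step 2: (83, 10)  from 3·(25,3) + (8,1)
step 3: (108, 13)  from 1·(83,10) + (25,3)
step 4: (515, 62)  from 4·(108,13) + (83,10)
step 5: (623, 75)  from 1·(515,62) + (108,13)
step 6: (2384, 287)  from 3·(623,75) + (515,62)
step 7: (7775, 936)  from 3·(2384,287) + (623,75)
→ (7775, 936).  Check: 7775²=60450625, 69·936²=60450624, difference 1.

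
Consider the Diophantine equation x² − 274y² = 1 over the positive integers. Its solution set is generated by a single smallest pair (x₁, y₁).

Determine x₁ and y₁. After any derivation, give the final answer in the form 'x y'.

√274 → a₀=16, period (1,1,4,4,1,1,32); ℓ=7 odd so k=13
a_0=16:  p_0=16·1+0=16,  q_0=16·0+1=1
…
a_2=1:  p_2=1·17+16=33,  q_2=1·1+1=2
…
a_4=4:  p_4=4·149+33=629,  q_4=4·9+2=38
…
a_6=1:  p_6=1·778+629=1407,  q_6=1·47+38=85
…
a_9=1:  p_9=1·47209+45802=93011,  q_9=1·2852+2767=5619
…
a_11=4:  p_11=4·419253+93011=1770023,  q_11=4·25328+5619=106931
a_12=1:  p_12=1·1770023+419253=2189276,  q_12=1·106931+25328=132259
a_13=1:  p_13=1·2189276+1770023=3959299,  q_13=1·132259+106931=239190
→ (3959299, 239190).  Check: 3959299²=15676048571401, 274·239190²=15676048571400, difference 1.

3959299 239190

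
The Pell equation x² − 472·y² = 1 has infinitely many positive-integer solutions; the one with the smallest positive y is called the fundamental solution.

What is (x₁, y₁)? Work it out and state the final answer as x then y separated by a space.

306917 14127

√472 = [21; 1,2,1,1,1,…,2,1,42, …], period ℓ=14 (even) → k=13
i=0: a=21 ⇒ p=21, q=1
…
i=4: a=1 ⇒ p=152, q=7
i=5: a=1 ⇒ p=239, q=11
i=6: a=4 ⇒ p=1108, q=51
i=7: a=5 ⇒ p=5779, q=266
…
i=9: a=1 ⇒ p=30003, q=1381
i=10: a=1 ⇒ p=54227, q=2496
…
i=12: a=2 ⇒ p=222687, q=10250
i=13: a=1 ⇒ p=306917, q=14127
→ (306917, 14127).  Check: 306917²=94198044889, 472·14127²=94198044888, difference 1.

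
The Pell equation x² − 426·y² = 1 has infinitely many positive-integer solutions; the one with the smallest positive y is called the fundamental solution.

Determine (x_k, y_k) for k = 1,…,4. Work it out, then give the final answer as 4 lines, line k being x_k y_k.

d=426: √d = [20; 1,1,1,3,2,6,2,3,1,1,1,40] (ℓ=12, even), read p_11/q_11
a_0=20:  p_0=20·1+0=20,  q_0=20·0+1=1
…
a_2=1:  p_2=1·21+20=41,  q_2=1·1+1=2
a_3=1:  p_3=1·41+21=62,  q_3=1·2+1=3
a_4=3:  p_4=3·62+41=227,  q_4=3·3+2=11
…
a_6=6:  p_6=6·516+227=3323,  q_6=6·25+11=161
…
a_8=3:  p_8=3·7162+3323=24809,  q_8=3·347+161=1202
…
a_10=1:  p_10=1·31971+24809=56780,  q_10=1·1549+1202=2751
a_11=1:  p_11=1·56780+31971=88751,  q_11=1·2751+1549=4300
fundamental: x₁=88751, y₁=4300  (since 7876740001 − 426·18490000 = 1)
n=2: (88751,4300)∘(88751,4300) = (88751·88751+426·4300·4300, 88751·4300+4300·88751) = (15753480001,763258600)
n=3: (15753480001,763258600)∘(88751,4300) = (88751·15753480001+426·4300·763258600, 88751·763258600+4300·15753480001) = (2796274207048751,135479928012900)
n=4: (2796274207048751,135479928012900)∘(88751,4300) = (88751·2796274207048751+426·4300·135479928012900, 88751·135479928012900+4300·2796274207048751) = (496344264283813920001,24047958181382517200)

88751 4300
15753480001 763258600
2796274207048751 135479928012900
496344264283813920001 24047958181382517200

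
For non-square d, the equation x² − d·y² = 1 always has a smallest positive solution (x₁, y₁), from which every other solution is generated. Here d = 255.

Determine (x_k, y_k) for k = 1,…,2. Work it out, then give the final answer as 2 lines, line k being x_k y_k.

16 1
511 32

[15; 1,30] for √255; ℓ=2 ⇒ convergent index 1
a_0=15:  p_0=15·1+0=15,  q_0=15·0+1=1
a_1=1:  p_1=1·15+1=16,  q_1=1·1+0=1
fundamental: x₁=16, y₁=1  (since 256 − 255·1 = 1)
k=2:  x_2 = 16·16+255·1·1 = 511,  y_2 = 16·1+1·16 = 32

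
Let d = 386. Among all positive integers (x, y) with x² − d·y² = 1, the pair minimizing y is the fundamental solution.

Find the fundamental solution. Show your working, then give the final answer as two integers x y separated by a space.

111555 5678

√386 = [19; 1,1,1,4,1,18,1,4,1,1,1,38, …], period ℓ=12 (even) → k=11
i=0: a=19 ⇒ p=19, q=1
i=1: a=1 ⇒ p=20, q=1
i=2: a=1 ⇒ p=39, q=2
…
i=4: a=4 ⇒ p=275, q=14
…
i=6: a=18 ⇒ p=6287, q=320
…
i=10: a=1 ⇒ p=72163, q=3673
i=11: a=1 ⇒ p=111555, q=5678
(x₁, y₁) = (111555, 5678);  111555² − 386·5678² = 1 ✓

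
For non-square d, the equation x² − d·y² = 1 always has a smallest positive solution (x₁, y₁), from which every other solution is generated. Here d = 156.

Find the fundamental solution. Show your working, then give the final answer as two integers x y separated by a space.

[12; 2,24] for √156; ℓ=2 ⇒ convergent index 1
step 0: (12, 1)  from 12·(1,0) + (0,1)
step 1: (25, 2)  from 2·(12,1) + (1,0)
→ (25, 2).  Check: 25²=625, 156·2²=624, difference 1.

25 2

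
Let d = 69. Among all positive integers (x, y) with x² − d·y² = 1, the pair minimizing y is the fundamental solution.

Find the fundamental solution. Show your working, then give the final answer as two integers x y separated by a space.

7775 936

d=69: √d = [8; 3,3,1,4,1,3,3,16] (ℓ=8, even), read p_7/q_7
i=0: a=8 ⇒ p=8, q=1
i=1: a=3 ⇒ p=25, q=3
…
i=3: a=1 ⇒ p=108, q=13
i=4: a=4 ⇒ p=515, q=62
i=5: a=1 ⇒ p=623, q=75
i=6: a=3 ⇒ p=2384, q=287
i=7: a=3 ⇒ p=7775, q=936
fundamental: x₁=7775, y₁=936  (since 60450625 − 69·876096 = 1)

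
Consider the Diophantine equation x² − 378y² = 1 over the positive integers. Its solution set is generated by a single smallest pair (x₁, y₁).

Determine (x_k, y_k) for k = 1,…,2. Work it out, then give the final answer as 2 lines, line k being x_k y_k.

[19; 2,3,1,4,1,3,2,38] for √378; ℓ=8 ⇒ convergent index 7
k=0  a_k=19  p_k/q_k = 19/1
k=1  a_k=2  p_k/q_k = 39/2
k=2  a_k=3  p_k/q_k = 136/7
k=3  a_k=1  p_k/q_k = 175/9
k=4  a_k=4  p_k/q_k = 836/43
k=5  a_k=1  p_k/q_k = 1011/52
k=6  a_k=3  p_k/q_k = 3869/199
k=7  a_k=2  p_k/q_k = 8749/450
(x₁, y₁) = (8749, 450);  8749² − 378·450² = 1 ✓
n=2: (8749,450)∘(8749,450) = (8749·8749+378·450·450, 8749·450+450·8749) = (153090001,7874100)

8749 450
153090001 7874100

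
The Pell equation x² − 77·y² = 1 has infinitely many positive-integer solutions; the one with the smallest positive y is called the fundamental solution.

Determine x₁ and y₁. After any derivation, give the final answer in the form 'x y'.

351 40

√77 → a₀=8, period (1,3,2,3,1,16); ℓ=6 even so k=5
i=0: a=8 ⇒ p=8, q=1
i=1: a=1 ⇒ p=9, q=1
i=2: a=3 ⇒ p=35, q=4
i=3: a=2 ⇒ p=79, q=9
i=4: a=3 ⇒ p=272, q=31
i=5: a=1 ⇒ p=351, q=40
→ (351, 40).  Check: 351²=123201, 77·40²=123200, difference 1.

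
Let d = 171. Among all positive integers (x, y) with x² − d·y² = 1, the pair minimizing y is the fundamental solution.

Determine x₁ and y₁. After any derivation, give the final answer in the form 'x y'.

170 13

√171 = [13; 13,26, …], period ℓ=2 (even) → k=1
k=0  a_k=13  p_k/q_k = 13/1
k=1  a_k=13  p_k/q_k = 170/13
(x₁, y₁) = (170, 13);  170² − 171·13² = 1 ✓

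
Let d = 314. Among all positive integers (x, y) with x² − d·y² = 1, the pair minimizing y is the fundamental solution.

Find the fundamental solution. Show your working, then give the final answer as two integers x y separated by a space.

√314 → a₀=17, period (1,2,1,1,2,1,34); ℓ=7 odd so k=13
step 0: (17, 1)  from 17·(1,0) + (0,1)
…
step 7: (15381, 868)  from 34·(443,25) + (319,18)
…
step 9: (47029, 2654)  from 2·(15824,893) + (15381,868)
…
step 11: (109882, 6201)  from 1·(62853,3547) + (47029,2654)
step 12: (282617, 15949)  from 2·(109882,6201) + (62853,3547)
step 13: (392499, 22150)  from 1·(282617,15949) + (109882,6201)
(x₁, y₁) = (392499, 22150);  392499² − 314·22150² = 1 ✓

392499 22150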